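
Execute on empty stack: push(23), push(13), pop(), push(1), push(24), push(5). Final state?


push(23) -> [23]
push(13) -> [23, 13]
pop() returns 13 -> [23]
push(1) -> [23, 1]
push(24) -> [23, 1, 24]
push(5) -> [23, 1, 24, 5]
Final stack (bottom to top): [23, 1, 24, 5]


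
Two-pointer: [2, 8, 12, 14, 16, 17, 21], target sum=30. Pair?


Two pointers: lo=0, hi=6
Found pair: (14, 16) summing to 30


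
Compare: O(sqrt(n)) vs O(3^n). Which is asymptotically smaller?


sublinear grows slower than exponential (base 3)
O(sqrt(n)) is asymptotically smaller; O(3^n) grows faster


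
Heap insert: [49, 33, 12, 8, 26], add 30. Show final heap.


Append 30: [49, 33, 12, 8, 26, 30]
Bubble up: swap idx 5(30) with idx 2(12)
Result: [49, 33, 30, 8, 26, 12]


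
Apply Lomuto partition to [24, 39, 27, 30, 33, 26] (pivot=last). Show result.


Elements <= 26 go left of pivot.
Result: [24, 26, 27, 30, 33, 39], pivot at index 1


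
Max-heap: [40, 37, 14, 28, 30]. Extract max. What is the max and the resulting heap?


Max = 40
Replace root with last, heapify down
Resulting heap: [37, 30, 14, 28]


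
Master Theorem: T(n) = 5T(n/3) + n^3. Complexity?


a=5, b=3, c=3. log_3(5)=1.465 < c=3. Case 3: O(n^c) = O(n^3)
Complexity: O(n^3)


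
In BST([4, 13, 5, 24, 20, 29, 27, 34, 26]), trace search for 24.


BST root = 4
Search for 24: compare at each node
Path: [4, 13, 24]


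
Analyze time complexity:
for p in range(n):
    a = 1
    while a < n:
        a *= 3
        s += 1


Per nesting level: O(n) * O(log n) = O(n log n)
Complexity: O(n log n)


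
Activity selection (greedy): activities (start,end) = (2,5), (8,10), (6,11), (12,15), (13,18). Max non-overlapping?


Greedy: pick earliest-ending, then skip overlaps.
Selected (3 activities): [(2, 5), (8, 10), (12, 15)]


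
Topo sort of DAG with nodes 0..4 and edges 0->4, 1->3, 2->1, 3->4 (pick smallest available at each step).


Kahn's algorithm, process smallest node first
Order: [0, 2, 1, 3, 4]


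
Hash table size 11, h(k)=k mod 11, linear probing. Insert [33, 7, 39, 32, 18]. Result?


Insertions: 33->slot 0; 7->slot 7; 39->slot 6; 32->slot 10; 18->slot 8
Table: [33, None, None, None, None, None, 39, 7, 18, None, 32]


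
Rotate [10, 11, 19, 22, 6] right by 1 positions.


Right rotate by 1: [6, 10, 11, 19, 22]


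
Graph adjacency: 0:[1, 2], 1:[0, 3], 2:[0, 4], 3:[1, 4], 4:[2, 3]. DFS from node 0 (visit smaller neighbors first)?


DFS stack-based: start with [0]
Visit order: [0, 1, 3, 4, 2]


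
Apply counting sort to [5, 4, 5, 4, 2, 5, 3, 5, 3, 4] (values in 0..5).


Count array: [0, 0, 1, 2, 3, 4]
Reconstruct: [2, 3, 3, 4, 4, 4, 5, 5, 5, 5]


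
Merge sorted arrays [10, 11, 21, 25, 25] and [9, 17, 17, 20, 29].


Compare heads, take smaller each step.
Merged: [9, 10, 11, 17, 17, 20, 21, 25, 25, 29]


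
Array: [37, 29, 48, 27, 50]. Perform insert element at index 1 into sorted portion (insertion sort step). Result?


After one pass: [29, 37, 48, 27, 50]


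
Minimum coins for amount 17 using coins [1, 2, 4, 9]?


dp[0]=0; dp[i]=1+min(dp[i-c] for c in coins)
...dp[12]=3, dp[13]=2, dp[14]=3, dp[15]=3, dp[16]=4, dp[17]=3
Minimum coins for 17 = 3


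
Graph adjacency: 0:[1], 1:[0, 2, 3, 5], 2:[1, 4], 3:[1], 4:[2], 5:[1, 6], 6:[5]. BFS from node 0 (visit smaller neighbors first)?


BFS queue: start with [0]
Visit order: [0, 1, 2, 3, 5, 4, 6]


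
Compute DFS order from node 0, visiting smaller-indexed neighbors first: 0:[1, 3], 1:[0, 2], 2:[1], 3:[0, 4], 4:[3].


DFS stack-based: start with [0]
Visit order: [0, 1, 2, 3, 4]


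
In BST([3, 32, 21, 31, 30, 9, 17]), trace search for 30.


BST root = 3
Search for 30: compare at each node
Path: [3, 32, 21, 31, 30]


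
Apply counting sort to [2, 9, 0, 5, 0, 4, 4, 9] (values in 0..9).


Count array: [2, 0, 1, 0, 2, 1, 0, 0, 0, 2]
Reconstruct: [0, 0, 2, 4, 4, 5, 9, 9]


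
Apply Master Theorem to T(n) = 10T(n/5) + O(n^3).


a=10, b=5, c=3. log_5(10)=1.431 < c=3. Case 3: O(n^c) = O(n^3)
Complexity: O(n^3)


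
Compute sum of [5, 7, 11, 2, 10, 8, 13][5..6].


Prefix sums: [0, 5, 12, 23, 25, 35, 43, 56]
Sum[5..6] = prefix[7] - prefix[5] = 56 - 35 = 21


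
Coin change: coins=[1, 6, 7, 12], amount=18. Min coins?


dp[0]=0; dp[i]=1+min(dp[i-c] for c in coins)
...dp[13]=2, dp[14]=2, dp[15]=3, dp[16]=4, dp[17]=5, dp[18]=2
Minimum coins for 18 = 2


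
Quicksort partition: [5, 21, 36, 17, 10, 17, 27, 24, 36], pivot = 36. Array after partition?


Elements <= 36 go left of pivot.
Result: [5, 21, 36, 17, 10, 17, 27, 24, 36], pivot at index 8


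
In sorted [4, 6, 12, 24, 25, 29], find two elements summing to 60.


Two pointers: lo=0, hi=5
No pair sums to 60


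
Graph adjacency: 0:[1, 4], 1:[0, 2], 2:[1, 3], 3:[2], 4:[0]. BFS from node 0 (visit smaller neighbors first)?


BFS queue: start with [0]
Visit order: [0, 1, 4, 2, 3]


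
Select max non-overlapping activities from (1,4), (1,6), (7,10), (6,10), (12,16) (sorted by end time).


Greedy: pick earliest-ending, then skip overlaps.
Selected (3 activities): [(1, 4), (7, 10), (12, 16)]


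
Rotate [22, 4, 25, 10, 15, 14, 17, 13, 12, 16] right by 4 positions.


Right rotate by 4: [17, 13, 12, 16, 22, 4, 25, 10, 15, 14]


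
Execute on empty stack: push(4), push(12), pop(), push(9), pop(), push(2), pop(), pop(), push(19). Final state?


push(4) -> [4]
push(12) -> [4, 12]
pop() returns 12 -> [4]
push(9) -> [4, 9]
pop() returns 9 -> [4]
push(2) -> [4, 2]
pop() returns 2 -> [4]
pop() returns 4 -> []
push(19) -> [19]
Final stack (bottom to top): [19]


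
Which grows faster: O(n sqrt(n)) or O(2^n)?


n^1.5 grows slower than exponential
O(n sqrt(n)) is asymptotically smaller; O(2^n) grows faster


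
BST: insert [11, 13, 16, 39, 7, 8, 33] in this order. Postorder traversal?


Root = 11; build tree by BST insertion.
Postorder traversal: [8, 7, 33, 39, 16, 13, 11]


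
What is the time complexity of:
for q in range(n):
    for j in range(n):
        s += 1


Per nesting level: O(n) * O(n) = O(n^2)
Complexity: O(n^2)


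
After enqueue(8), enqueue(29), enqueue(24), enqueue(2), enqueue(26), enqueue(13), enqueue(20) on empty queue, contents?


enqueue(8) -> [8]
enqueue(29) -> [8, 29]
enqueue(24) -> [8, 29, 24]
enqueue(2) -> [8, 29, 24, 2]
enqueue(26) -> [8, 29, 24, 2, 26]
enqueue(13) -> [8, 29, 24, 2, 26, 13]
enqueue(20) -> [8, 29, 24, 2, 26, 13, 20]
Final queue (front to back): [8, 29, 24, 2, 26, 13, 20]


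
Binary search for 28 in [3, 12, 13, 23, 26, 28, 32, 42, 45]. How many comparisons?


Search for 28:
[0,8] mid=4 arr[4]=26
[5,8] mid=6 arr[6]=32
[5,5] mid=5 arr[5]=28
Total: 3 comparisons


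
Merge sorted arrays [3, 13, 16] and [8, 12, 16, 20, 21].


Compare heads, take smaller each step.
Merged: [3, 8, 12, 13, 16, 16, 20, 21]


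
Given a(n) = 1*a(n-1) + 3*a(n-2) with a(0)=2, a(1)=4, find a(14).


Build bottom-up:
...a(12)=40738, a(13)=93796, a(14)=1*93796+3*40738=216010


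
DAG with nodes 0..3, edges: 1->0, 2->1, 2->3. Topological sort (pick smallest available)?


Kahn's algorithm, process smallest node first
Order: [2, 1, 0, 3]


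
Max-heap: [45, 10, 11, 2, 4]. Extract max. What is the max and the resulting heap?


Max = 45
Replace root with last, heapify down
Resulting heap: [11, 10, 4, 2]


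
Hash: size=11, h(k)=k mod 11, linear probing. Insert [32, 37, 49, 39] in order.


Insertions: 32->slot 10; 37->slot 4; 49->slot 5; 39->slot 6
Table: [None, None, None, None, 37, 49, 39, None, None, None, 32]


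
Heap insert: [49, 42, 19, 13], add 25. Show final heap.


Append 25: [49, 42, 19, 13, 25]
Bubble up: no swaps needed
Result: [49, 42, 19, 13, 25]


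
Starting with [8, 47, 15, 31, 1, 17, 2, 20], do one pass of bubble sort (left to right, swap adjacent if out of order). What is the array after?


After one pass: [8, 15, 31, 1, 17, 2, 20, 47]


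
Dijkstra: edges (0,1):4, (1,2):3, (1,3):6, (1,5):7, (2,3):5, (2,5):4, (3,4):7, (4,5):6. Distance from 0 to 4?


Dijkstra from 0:
Distances: {0: 0, 1: 4, 2: 7, 3: 10, 4: 17, 5: 11}
Shortest distance to 4 = 17, path = [0, 1, 3, 4]


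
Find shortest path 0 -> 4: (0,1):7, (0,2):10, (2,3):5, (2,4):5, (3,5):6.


Dijkstra from 0:
Distances: {0: 0, 1: 7, 2: 10, 3: 15, 4: 15, 5: 21}
Shortest distance to 4 = 15, path = [0, 2, 4]


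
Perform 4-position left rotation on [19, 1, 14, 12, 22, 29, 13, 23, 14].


Left rotate by 4: [22, 29, 13, 23, 14, 19, 1, 14, 12]


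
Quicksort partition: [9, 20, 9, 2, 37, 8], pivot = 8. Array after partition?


Elements <= 8 go left of pivot.
Result: [2, 8, 9, 9, 37, 20], pivot at index 1


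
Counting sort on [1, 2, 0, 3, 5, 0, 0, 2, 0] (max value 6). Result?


Count array: [4, 1, 2, 1, 0, 1, 0]
Reconstruct: [0, 0, 0, 0, 1, 2, 2, 3, 5]


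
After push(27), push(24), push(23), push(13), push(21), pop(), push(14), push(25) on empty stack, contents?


push(27) -> [27]
push(24) -> [27, 24]
push(23) -> [27, 24, 23]
push(13) -> [27, 24, 23, 13]
push(21) -> [27, 24, 23, 13, 21]
pop() returns 21 -> [27, 24, 23, 13]
push(14) -> [27, 24, 23, 13, 14]
push(25) -> [27, 24, 23, 13, 14, 25]
Final stack (bottom to top): [27, 24, 23, 13, 14, 25]


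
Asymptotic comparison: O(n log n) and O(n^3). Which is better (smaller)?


linearithmic grows slower than cubic
O(n log n) is asymptotically smaller; O(n^3) grows faster


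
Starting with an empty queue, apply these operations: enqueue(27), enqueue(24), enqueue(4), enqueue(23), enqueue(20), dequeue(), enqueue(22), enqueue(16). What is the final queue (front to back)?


enqueue(27) -> [27]
enqueue(24) -> [27, 24]
enqueue(4) -> [27, 24, 4]
enqueue(23) -> [27, 24, 4, 23]
enqueue(20) -> [27, 24, 4, 23, 20]
dequeue() returns 27 -> [24, 4, 23, 20]
enqueue(22) -> [24, 4, 23, 20, 22]
enqueue(16) -> [24, 4, 23, 20, 22, 16]
Final queue (front to back): [24, 4, 23, 20, 22, 16]


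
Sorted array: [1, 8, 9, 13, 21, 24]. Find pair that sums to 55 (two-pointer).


Two pointers: lo=0, hi=5
No pair sums to 55


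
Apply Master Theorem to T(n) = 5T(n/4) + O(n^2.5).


a=5, b=4, c=2.5. log_4(5)=1.161 < c=2.5. Case 3: O(n^c) = O(n^2.500)
Complexity: O(n^2.500)


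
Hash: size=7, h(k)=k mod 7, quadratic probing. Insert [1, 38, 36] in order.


Insertions: 1->slot 1; 38->slot 3; 36->slot 2
Table: [None, 1, 36, 38, None, None, None]


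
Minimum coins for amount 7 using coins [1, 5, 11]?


dp[0]=0; dp[i]=1+min(dp[i-c] for c in coins)
...dp[2]=2, dp[3]=3, dp[4]=4, dp[5]=1, dp[6]=2, dp[7]=3
Minimum coins for 7 = 3


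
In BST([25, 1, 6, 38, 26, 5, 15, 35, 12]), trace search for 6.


BST root = 25
Search for 6: compare at each node
Path: [25, 1, 6]


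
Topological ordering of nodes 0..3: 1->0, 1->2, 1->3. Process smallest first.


Kahn's algorithm, process smallest node first
Order: [1, 0, 2, 3]


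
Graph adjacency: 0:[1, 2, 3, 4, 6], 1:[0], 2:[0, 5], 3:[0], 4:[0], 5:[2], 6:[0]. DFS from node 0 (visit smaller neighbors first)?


DFS stack-based: start with [0]
Visit order: [0, 1, 2, 5, 3, 4, 6]


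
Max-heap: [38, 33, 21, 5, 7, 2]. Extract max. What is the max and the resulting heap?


Max = 38
Replace root with last, heapify down
Resulting heap: [33, 7, 21, 5, 2]


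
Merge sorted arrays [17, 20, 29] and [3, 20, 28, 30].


Compare heads, take smaller each step.
Merged: [3, 17, 20, 20, 28, 29, 30]


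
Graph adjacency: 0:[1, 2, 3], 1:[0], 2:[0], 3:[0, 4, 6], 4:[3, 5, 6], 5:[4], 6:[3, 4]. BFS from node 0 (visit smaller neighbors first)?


BFS queue: start with [0]
Visit order: [0, 1, 2, 3, 4, 6, 5]


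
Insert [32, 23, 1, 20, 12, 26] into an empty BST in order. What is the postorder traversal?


Root = 32; build tree by BST insertion.
Postorder traversal: [12, 20, 1, 26, 23, 32]


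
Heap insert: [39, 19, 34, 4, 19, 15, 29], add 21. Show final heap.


Append 21: [39, 19, 34, 4, 19, 15, 29, 21]
Bubble up: swap idx 7(21) with idx 3(4); swap idx 3(21) with idx 1(19)
Result: [39, 21, 34, 19, 19, 15, 29, 4]


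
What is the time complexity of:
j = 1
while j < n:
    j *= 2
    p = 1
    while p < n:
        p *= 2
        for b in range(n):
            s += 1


Per nesting level: O(log n) * O(log n) * O(n) = O(n (log n)^2)
Complexity: O(n (log n)^2)


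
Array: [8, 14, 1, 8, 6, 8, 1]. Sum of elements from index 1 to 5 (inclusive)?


Prefix sums: [0, 8, 22, 23, 31, 37, 45, 46]
Sum[1..5] = prefix[6] - prefix[1] = 45 - 8 = 37


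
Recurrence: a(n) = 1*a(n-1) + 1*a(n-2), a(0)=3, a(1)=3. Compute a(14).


Build bottom-up:
...a(12)=699, a(13)=1131, a(14)=1*1131+1*699=1830


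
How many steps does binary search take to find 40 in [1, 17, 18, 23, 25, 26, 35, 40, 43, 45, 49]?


Search for 40:
[0,10] mid=5 arr[5]=26
[6,10] mid=8 arr[8]=43
[6,7] mid=6 arr[6]=35
[7,7] mid=7 arr[7]=40
Total: 4 comparisons


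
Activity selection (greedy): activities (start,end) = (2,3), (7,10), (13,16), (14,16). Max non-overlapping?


Greedy: pick earliest-ending, then skip overlaps.
Selected (3 activities): [(2, 3), (7, 10), (13, 16)]


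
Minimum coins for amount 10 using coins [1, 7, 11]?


dp[0]=0; dp[i]=1+min(dp[i-c] for c in coins)
...dp[5]=5, dp[6]=6, dp[7]=1, dp[8]=2, dp[9]=3, dp[10]=4
Minimum coins for 10 = 4


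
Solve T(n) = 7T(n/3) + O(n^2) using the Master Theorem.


a=7, b=3, c=2. log_3(7)=1.771 < c=2. Case 3: O(n^c) = O(n^2)
Complexity: O(n^2)


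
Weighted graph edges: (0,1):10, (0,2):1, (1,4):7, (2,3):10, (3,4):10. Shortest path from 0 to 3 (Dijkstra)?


Dijkstra from 0:
Distances: {0: 0, 1: 10, 2: 1, 3: 11, 4: 17}
Shortest distance to 3 = 11, path = [0, 2, 3]


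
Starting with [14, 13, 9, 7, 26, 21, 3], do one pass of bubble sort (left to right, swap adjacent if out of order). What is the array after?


After one pass: [13, 9, 7, 14, 21, 3, 26]


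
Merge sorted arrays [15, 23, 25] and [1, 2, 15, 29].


Compare heads, take smaller each step.
Merged: [1, 2, 15, 15, 23, 25, 29]


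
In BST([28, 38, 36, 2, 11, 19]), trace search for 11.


BST root = 28
Search for 11: compare at each node
Path: [28, 2, 11]


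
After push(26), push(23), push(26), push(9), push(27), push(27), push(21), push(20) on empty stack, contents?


push(26) -> [26]
push(23) -> [26, 23]
push(26) -> [26, 23, 26]
push(9) -> [26, 23, 26, 9]
push(27) -> [26, 23, 26, 9, 27]
push(27) -> [26, 23, 26, 9, 27, 27]
push(21) -> [26, 23, 26, 9, 27, 27, 21]
push(20) -> [26, 23, 26, 9, 27, 27, 21, 20]
Final stack (bottom to top): [26, 23, 26, 9, 27, 27, 21, 20]


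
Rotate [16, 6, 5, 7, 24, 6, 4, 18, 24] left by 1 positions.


Left rotate by 1: [6, 5, 7, 24, 6, 4, 18, 24, 16]


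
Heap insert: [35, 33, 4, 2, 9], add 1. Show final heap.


Append 1: [35, 33, 4, 2, 9, 1]
Bubble up: no swaps needed
Result: [35, 33, 4, 2, 9, 1]


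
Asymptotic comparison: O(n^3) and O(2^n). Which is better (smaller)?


cubic grows slower than exponential
O(n^3) is asymptotically smaller; O(2^n) grows faster


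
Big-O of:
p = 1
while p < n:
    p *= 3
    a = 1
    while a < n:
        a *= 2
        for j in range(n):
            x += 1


Per nesting level: O(log n) * O(log n) * O(n) = O(n (log n)^2)
Complexity: O(n (log n)^2)


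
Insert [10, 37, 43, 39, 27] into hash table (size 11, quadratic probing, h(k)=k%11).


Insertions: 10->slot 10; 37->slot 4; 43->slot 0; 39->slot 6; 27->slot 5
Table: [43, None, None, None, 37, 27, 39, None, None, None, 10]


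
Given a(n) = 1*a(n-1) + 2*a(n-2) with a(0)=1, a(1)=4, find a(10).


Build bottom-up:
...a(8)=426, a(9)=854, a(10)=1*854+2*426=1706


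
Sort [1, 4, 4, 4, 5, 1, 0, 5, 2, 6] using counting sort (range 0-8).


Count array: [1, 2, 1, 0, 3, 2, 1, 0, 0]
Reconstruct: [0, 1, 1, 2, 4, 4, 4, 5, 5, 6]


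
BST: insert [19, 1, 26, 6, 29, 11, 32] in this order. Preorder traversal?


Root = 19; build tree by BST insertion.
Preorder traversal: [19, 1, 6, 11, 26, 29, 32]


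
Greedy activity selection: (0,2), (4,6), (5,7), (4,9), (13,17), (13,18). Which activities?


Greedy: pick earliest-ending, then skip overlaps.
Selected (3 activities): [(0, 2), (4, 6), (13, 17)]


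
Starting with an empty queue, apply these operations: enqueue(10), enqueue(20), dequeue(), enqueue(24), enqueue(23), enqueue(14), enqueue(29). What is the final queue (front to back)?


enqueue(10) -> [10]
enqueue(20) -> [10, 20]
dequeue() returns 10 -> [20]
enqueue(24) -> [20, 24]
enqueue(23) -> [20, 24, 23]
enqueue(14) -> [20, 24, 23, 14]
enqueue(29) -> [20, 24, 23, 14, 29]
Final queue (front to back): [20, 24, 23, 14, 29]


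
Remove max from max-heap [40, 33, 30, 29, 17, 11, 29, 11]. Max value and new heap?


Max = 40
Replace root with last, heapify down
Resulting heap: [33, 29, 30, 11, 17, 11, 29]


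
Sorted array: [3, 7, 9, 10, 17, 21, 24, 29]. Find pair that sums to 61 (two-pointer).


Two pointers: lo=0, hi=7
No pair sums to 61


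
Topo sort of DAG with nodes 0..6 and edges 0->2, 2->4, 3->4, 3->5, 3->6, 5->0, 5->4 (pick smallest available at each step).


Kahn's algorithm, process smallest node first
Order: [1, 3, 5, 0, 2, 4, 6]


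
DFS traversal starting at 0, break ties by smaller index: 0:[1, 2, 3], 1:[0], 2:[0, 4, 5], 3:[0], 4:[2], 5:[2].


DFS stack-based: start with [0]
Visit order: [0, 1, 2, 4, 5, 3]


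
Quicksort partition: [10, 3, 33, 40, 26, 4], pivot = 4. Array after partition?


Elements <= 4 go left of pivot.
Result: [3, 4, 33, 40, 26, 10], pivot at index 1


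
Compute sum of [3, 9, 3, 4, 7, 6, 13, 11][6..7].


Prefix sums: [0, 3, 12, 15, 19, 26, 32, 45, 56]
Sum[6..7] = prefix[8] - prefix[6] = 56 - 32 = 24


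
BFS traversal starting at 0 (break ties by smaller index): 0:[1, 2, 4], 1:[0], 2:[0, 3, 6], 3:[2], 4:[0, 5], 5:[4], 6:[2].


BFS queue: start with [0]
Visit order: [0, 1, 2, 4, 3, 6, 5]


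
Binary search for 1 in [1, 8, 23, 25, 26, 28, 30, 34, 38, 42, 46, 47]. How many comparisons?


Search for 1:
[0,11] mid=5 arr[5]=28
[0,4] mid=2 arr[2]=23
[0,1] mid=0 arr[0]=1
Total: 3 comparisons


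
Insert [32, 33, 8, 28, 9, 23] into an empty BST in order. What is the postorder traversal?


Root = 32; build tree by BST insertion.
Postorder traversal: [23, 9, 28, 8, 33, 32]


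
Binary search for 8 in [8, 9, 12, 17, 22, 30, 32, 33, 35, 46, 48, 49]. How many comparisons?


Search for 8:
[0,11] mid=5 arr[5]=30
[0,4] mid=2 arr[2]=12
[0,1] mid=0 arr[0]=8
Total: 3 comparisons


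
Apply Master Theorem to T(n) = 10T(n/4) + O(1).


a=10, b=4, c=0. log_4(10)=1.661 > c=0. Case 1: O(n^log_b(a)) = O(n^1.661)
Complexity: O(n^1.661)


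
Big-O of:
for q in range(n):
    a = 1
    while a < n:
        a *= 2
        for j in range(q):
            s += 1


Per nesting level: O(n) * O(log n) * O(n) [triangular over q] = O(n^2 log n)
Complexity: O(n^2 log n)


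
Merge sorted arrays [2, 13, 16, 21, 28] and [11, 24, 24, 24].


Compare heads, take smaller each step.
Merged: [2, 11, 13, 16, 21, 24, 24, 24, 28]


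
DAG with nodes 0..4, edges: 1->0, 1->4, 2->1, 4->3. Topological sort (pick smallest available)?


Kahn's algorithm, process smallest node first
Order: [2, 1, 0, 4, 3]


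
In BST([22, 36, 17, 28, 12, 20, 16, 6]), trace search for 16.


BST root = 22
Search for 16: compare at each node
Path: [22, 17, 12, 16]


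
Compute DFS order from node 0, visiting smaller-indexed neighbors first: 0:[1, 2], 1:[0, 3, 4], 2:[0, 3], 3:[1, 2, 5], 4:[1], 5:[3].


DFS stack-based: start with [0]
Visit order: [0, 1, 3, 2, 5, 4]


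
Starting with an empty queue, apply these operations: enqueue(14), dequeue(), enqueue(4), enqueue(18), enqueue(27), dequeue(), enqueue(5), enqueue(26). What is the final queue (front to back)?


enqueue(14) -> [14]
dequeue() returns 14 -> []
enqueue(4) -> [4]
enqueue(18) -> [4, 18]
enqueue(27) -> [4, 18, 27]
dequeue() returns 4 -> [18, 27]
enqueue(5) -> [18, 27, 5]
enqueue(26) -> [18, 27, 5, 26]
Final queue (front to back): [18, 27, 5, 26]


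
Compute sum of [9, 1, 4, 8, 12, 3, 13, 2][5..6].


Prefix sums: [0, 9, 10, 14, 22, 34, 37, 50, 52]
Sum[5..6] = prefix[7] - prefix[5] = 50 - 34 = 16


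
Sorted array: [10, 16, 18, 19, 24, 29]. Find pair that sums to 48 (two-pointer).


Two pointers: lo=0, hi=5
Found pair: (19, 29) summing to 48


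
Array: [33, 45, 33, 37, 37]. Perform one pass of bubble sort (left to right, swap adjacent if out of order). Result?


After one pass: [33, 33, 37, 37, 45]


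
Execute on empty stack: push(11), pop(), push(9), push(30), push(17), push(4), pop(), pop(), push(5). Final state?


push(11) -> [11]
pop() returns 11 -> []
push(9) -> [9]
push(30) -> [9, 30]
push(17) -> [9, 30, 17]
push(4) -> [9, 30, 17, 4]
pop() returns 4 -> [9, 30, 17]
pop() returns 17 -> [9, 30]
push(5) -> [9, 30, 5]
Final stack (bottom to top): [9, 30, 5]


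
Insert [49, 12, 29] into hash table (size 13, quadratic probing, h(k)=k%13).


Insertions: 49->slot 10; 12->slot 12; 29->slot 3
Table: [None, None, None, 29, None, None, None, None, None, None, 49, None, 12]


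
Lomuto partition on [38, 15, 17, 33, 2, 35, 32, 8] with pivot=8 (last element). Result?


Elements <= 8 go left of pivot.
Result: [2, 8, 17, 33, 38, 35, 32, 15], pivot at index 1


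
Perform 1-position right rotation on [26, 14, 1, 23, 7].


Right rotate by 1: [7, 26, 14, 1, 23]


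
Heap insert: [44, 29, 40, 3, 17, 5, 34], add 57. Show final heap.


Append 57: [44, 29, 40, 3, 17, 5, 34, 57]
Bubble up: swap idx 7(57) with idx 3(3); swap idx 3(57) with idx 1(29); swap idx 1(57) with idx 0(44)
Result: [57, 44, 40, 29, 17, 5, 34, 3]


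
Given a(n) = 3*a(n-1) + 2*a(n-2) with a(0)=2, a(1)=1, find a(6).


Build bottom-up:
...a(4)=83, a(5)=295, a(6)=3*295+2*83=1051


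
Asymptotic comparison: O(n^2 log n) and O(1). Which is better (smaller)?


constant grows slower than n^2 log n
O(1) is asymptotically smaller; O(n^2 log n) grows faster


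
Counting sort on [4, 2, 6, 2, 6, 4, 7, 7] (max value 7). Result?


Count array: [0, 0, 2, 0, 2, 0, 2, 2]
Reconstruct: [2, 2, 4, 4, 6, 6, 7, 7]


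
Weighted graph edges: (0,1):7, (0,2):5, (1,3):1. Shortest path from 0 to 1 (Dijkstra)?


Dijkstra from 0:
Distances: {0: 0, 1: 7, 2: 5, 3: 8}
Shortest distance to 1 = 7, path = [0, 1]


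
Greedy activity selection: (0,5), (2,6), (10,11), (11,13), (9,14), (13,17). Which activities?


Greedy: pick earliest-ending, then skip overlaps.
Selected (4 activities): [(0, 5), (10, 11), (11, 13), (13, 17)]


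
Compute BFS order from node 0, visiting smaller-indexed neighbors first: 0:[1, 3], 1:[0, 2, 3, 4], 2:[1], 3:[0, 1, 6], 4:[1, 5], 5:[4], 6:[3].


BFS queue: start with [0]
Visit order: [0, 1, 3, 2, 4, 6, 5]


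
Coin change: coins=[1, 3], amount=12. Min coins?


dp[0]=0; dp[i]=1+min(dp[i-c] for c in coins)
...dp[7]=3, dp[8]=4, dp[9]=3, dp[10]=4, dp[11]=5, dp[12]=4
Minimum coins for 12 = 4


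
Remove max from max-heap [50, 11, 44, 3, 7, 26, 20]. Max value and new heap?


Max = 50
Replace root with last, heapify down
Resulting heap: [44, 11, 26, 3, 7, 20]


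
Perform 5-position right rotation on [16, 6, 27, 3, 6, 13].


Right rotate by 5: [6, 27, 3, 6, 13, 16]


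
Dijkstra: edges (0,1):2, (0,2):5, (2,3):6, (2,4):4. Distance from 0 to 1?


Dijkstra from 0:
Distances: {0: 0, 1: 2, 2: 5, 3: 11, 4: 9}
Shortest distance to 1 = 2, path = [0, 1]


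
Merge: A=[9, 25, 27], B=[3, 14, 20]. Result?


Compare heads, take smaller each step.
Merged: [3, 9, 14, 20, 25, 27]


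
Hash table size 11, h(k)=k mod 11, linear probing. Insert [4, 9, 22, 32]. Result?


Insertions: 4->slot 4; 9->slot 9; 22->slot 0; 32->slot 10
Table: [22, None, None, None, 4, None, None, None, None, 9, 32]


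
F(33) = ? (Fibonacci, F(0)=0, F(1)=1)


F(n)=F(n-1)+F(n-2)
...F(31)=1346269, F(32)=2178309, F(33)=3524578


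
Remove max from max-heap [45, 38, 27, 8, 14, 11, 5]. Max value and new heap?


Max = 45
Replace root with last, heapify down
Resulting heap: [38, 14, 27, 8, 5, 11]


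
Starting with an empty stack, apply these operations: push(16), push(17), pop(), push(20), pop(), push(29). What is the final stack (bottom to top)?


push(16) -> [16]
push(17) -> [16, 17]
pop() returns 17 -> [16]
push(20) -> [16, 20]
pop() returns 20 -> [16]
push(29) -> [16, 29]
Final stack (bottom to top): [16, 29]


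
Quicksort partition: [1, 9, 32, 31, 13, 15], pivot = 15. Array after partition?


Elements <= 15 go left of pivot.
Result: [1, 9, 13, 15, 32, 31], pivot at index 3


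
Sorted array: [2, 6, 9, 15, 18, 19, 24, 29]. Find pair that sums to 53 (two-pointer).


Two pointers: lo=0, hi=7
Found pair: (24, 29) summing to 53


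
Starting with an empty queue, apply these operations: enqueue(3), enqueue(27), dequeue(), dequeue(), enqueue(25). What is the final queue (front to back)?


enqueue(3) -> [3]
enqueue(27) -> [3, 27]
dequeue() returns 3 -> [27]
dequeue() returns 27 -> []
enqueue(25) -> [25]
Final queue (front to back): [25]


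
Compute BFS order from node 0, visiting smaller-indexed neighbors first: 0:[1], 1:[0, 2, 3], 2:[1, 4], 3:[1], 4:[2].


BFS queue: start with [0]
Visit order: [0, 1, 2, 3, 4]


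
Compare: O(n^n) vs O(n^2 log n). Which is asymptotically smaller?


n^2 log n grows slower than n^n
O(n^2 log n) is asymptotically smaller; O(n^n) grows faster


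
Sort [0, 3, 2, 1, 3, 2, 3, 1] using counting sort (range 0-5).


Count array: [1, 2, 2, 3, 0, 0]
Reconstruct: [0, 1, 1, 2, 2, 3, 3, 3]


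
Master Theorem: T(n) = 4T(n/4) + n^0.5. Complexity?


a=4, b=4, c=0.5. log_4(4)=1 > c=0.5. Case 1: O(n^log_b(a)) = O(n)
Complexity: O(n)


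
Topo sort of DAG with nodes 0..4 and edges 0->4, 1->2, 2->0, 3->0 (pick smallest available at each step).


Kahn's algorithm, process smallest node first
Order: [1, 2, 3, 0, 4]


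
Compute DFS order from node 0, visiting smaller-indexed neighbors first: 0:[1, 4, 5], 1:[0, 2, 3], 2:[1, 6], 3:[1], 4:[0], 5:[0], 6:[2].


DFS stack-based: start with [0]
Visit order: [0, 1, 2, 6, 3, 4, 5]


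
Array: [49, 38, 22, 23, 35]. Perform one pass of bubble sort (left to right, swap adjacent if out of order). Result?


After one pass: [38, 22, 23, 35, 49]


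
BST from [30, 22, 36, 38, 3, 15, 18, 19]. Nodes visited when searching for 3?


BST root = 30
Search for 3: compare at each node
Path: [30, 22, 3]


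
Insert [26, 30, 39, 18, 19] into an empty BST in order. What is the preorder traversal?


Root = 26; build tree by BST insertion.
Preorder traversal: [26, 18, 19, 30, 39]


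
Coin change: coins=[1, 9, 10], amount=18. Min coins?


dp[0]=0; dp[i]=1+min(dp[i-c] for c in coins)
...dp[13]=4, dp[14]=5, dp[15]=6, dp[16]=7, dp[17]=8, dp[18]=2
Minimum coins for 18 = 2


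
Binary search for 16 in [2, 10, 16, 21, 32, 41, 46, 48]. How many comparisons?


Search for 16:
[0,7] mid=3 arr[3]=21
[0,2] mid=1 arr[1]=10
[2,2] mid=2 arr[2]=16
Total: 3 comparisons


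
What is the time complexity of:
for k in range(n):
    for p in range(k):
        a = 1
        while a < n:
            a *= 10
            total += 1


Per nesting level: O(n) * O(n) [triangular over k] * O(log n) = O(n^2 log n)
Complexity: O(n^2 log n)


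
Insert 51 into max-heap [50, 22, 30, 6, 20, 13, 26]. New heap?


Append 51: [50, 22, 30, 6, 20, 13, 26, 51]
Bubble up: swap idx 7(51) with idx 3(6); swap idx 3(51) with idx 1(22); swap idx 1(51) with idx 0(50)
Result: [51, 50, 30, 22, 20, 13, 26, 6]


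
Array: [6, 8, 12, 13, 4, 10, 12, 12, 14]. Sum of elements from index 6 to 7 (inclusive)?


Prefix sums: [0, 6, 14, 26, 39, 43, 53, 65, 77, 91]
Sum[6..7] = prefix[8] - prefix[6] = 77 - 53 = 24


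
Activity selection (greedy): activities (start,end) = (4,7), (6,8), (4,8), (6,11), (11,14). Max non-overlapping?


Greedy: pick earliest-ending, then skip overlaps.
Selected (2 activities): [(4, 7), (11, 14)]


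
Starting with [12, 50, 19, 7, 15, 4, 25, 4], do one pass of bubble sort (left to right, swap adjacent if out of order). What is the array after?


After one pass: [12, 19, 7, 15, 4, 25, 4, 50]


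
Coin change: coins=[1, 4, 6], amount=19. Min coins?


dp[0]=0; dp[i]=1+min(dp[i-c] for c in coins)
...dp[14]=3, dp[15]=4, dp[16]=3, dp[17]=4, dp[18]=3, dp[19]=4
Minimum coins for 19 = 4


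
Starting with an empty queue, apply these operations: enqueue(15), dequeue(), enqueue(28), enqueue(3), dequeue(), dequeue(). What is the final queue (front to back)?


enqueue(15) -> [15]
dequeue() returns 15 -> []
enqueue(28) -> [28]
enqueue(3) -> [28, 3]
dequeue() returns 28 -> [3]
dequeue() returns 3 -> []
Final queue (front to back): []


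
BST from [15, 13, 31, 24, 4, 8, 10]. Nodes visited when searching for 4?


BST root = 15
Search for 4: compare at each node
Path: [15, 13, 4]


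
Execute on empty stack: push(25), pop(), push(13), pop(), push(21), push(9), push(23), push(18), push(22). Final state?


push(25) -> [25]
pop() returns 25 -> []
push(13) -> [13]
pop() returns 13 -> []
push(21) -> [21]
push(9) -> [21, 9]
push(23) -> [21, 9, 23]
push(18) -> [21, 9, 23, 18]
push(22) -> [21, 9, 23, 18, 22]
Final stack (bottom to top): [21, 9, 23, 18, 22]


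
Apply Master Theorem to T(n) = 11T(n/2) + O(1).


a=11, b=2, c=0. log_2(11)=3.459 > c=0. Case 1: O(n^log_b(a)) = O(n^3.459)
Complexity: O(n^3.459)


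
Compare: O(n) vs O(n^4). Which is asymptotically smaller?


linear grows slower than quartic
O(n) is asymptotically smaller; O(n^4) grows faster


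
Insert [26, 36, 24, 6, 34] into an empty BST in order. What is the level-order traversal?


Root = 26; build tree by BST insertion.
Level-Order traversal: [26, 24, 36, 6, 34]


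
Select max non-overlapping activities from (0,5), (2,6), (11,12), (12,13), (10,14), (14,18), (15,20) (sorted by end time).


Greedy: pick earliest-ending, then skip overlaps.
Selected (4 activities): [(0, 5), (11, 12), (12, 13), (14, 18)]


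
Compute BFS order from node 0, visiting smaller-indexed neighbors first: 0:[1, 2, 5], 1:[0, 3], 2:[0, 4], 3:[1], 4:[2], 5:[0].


BFS queue: start with [0]
Visit order: [0, 1, 2, 5, 3, 4]


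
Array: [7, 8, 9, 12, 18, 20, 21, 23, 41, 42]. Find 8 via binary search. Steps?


Search for 8:
[0,9] mid=4 arr[4]=18
[0,3] mid=1 arr[1]=8
Total: 2 comparisons


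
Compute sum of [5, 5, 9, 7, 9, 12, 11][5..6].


Prefix sums: [0, 5, 10, 19, 26, 35, 47, 58]
Sum[5..6] = prefix[7] - prefix[5] = 58 - 35 = 23


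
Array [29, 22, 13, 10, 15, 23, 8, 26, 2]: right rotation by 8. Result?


Right rotate by 8: [22, 13, 10, 15, 23, 8, 26, 2, 29]


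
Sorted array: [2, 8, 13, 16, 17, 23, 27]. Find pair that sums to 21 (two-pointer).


Two pointers: lo=0, hi=6
Found pair: (8, 13) summing to 21


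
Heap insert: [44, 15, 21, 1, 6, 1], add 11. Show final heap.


Append 11: [44, 15, 21, 1, 6, 1, 11]
Bubble up: no swaps needed
Result: [44, 15, 21, 1, 6, 1, 11]


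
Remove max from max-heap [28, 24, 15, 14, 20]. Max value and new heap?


Max = 28
Replace root with last, heapify down
Resulting heap: [24, 20, 15, 14]


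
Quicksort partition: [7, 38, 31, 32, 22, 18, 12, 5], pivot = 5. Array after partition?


Elements <= 5 go left of pivot.
Result: [5, 38, 31, 32, 22, 18, 12, 7], pivot at index 0


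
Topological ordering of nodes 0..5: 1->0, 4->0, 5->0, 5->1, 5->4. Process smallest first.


Kahn's algorithm, process smallest node first
Order: [2, 3, 5, 1, 4, 0]


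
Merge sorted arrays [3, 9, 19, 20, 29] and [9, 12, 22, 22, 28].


Compare heads, take smaller each step.
Merged: [3, 9, 9, 12, 19, 20, 22, 22, 28, 29]


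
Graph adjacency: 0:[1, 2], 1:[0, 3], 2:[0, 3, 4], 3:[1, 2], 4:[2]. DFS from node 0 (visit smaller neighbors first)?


DFS stack-based: start with [0]
Visit order: [0, 1, 3, 2, 4]


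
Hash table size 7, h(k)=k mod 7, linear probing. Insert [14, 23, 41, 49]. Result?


Insertions: 14->slot 0; 23->slot 2; 41->slot 6; 49->slot 1
Table: [14, 49, 23, None, None, None, 41]


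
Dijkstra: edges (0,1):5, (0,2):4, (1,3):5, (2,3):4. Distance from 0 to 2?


Dijkstra from 0:
Distances: {0: 0, 1: 5, 2: 4, 3: 8}
Shortest distance to 2 = 4, path = [0, 2]


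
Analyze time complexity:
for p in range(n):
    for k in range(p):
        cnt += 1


Per nesting level: O(n) * O(n) [triangular over p] = O(n^2)
Complexity: O(n^2)


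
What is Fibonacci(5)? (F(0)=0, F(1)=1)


F(n)=F(n-1)+F(n-2)
...F(3)=2, F(4)=3, F(5)=5


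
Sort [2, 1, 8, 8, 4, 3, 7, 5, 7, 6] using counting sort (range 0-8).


Count array: [0, 1, 1, 1, 1, 1, 1, 2, 2]
Reconstruct: [1, 2, 3, 4, 5, 6, 7, 7, 8, 8]


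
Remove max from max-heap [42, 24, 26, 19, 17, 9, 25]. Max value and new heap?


Max = 42
Replace root with last, heapify down
Resulting heap: [26, 24, 25, 19, 17, 9]


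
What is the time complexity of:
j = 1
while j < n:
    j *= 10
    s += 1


Per nesting level: O(log n) = O(log n)
Complexity: O(log n)


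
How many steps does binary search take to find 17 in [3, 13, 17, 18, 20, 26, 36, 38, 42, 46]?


Search for 17:
[0,9] mid=4 arr[4]=20
[0,3] mid=1 arr[1]=13
[2,3] mid=2 arr[2]=17
Total: 3 comparisons


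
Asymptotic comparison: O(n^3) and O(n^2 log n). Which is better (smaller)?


n^2 log n grows slower than cubic
O(n^2 log n) is asymptotically smaller; O(n^3) grows faster


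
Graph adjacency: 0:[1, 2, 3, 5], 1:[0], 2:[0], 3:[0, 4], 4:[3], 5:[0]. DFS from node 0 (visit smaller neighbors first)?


DFS stack-based: start with [0]
Visit order: [0, 1, 2, 3, 4, 5]


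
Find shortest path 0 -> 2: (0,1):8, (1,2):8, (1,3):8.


Dijkstra from 0:
Distances: {0: 0, 1: 8, 2: 16, 3: 16}
Shortest distance to 2 = 16, path = [0, 1, 2]


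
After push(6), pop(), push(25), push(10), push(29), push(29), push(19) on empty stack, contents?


push(6) -> [6]
pop() returns 6 -> []
push(25) -> [25]
push(10) -> [25, 10]
push(29) -> [25, 10, 29]
push(29) -> [25, 10, 29, 29]
push(19) -> [25, 10, 29, 29, 19]
Final stack (bottom to top): [25, 10, 29, 29, 19]


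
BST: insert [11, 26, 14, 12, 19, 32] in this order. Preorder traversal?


Root = 11; build tree by BST insertion.
Preorder traversal: [11, 26, 14, 12, 19, 32]


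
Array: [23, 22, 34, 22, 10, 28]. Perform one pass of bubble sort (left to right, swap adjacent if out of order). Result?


After one pass: [22, 23, 22, 10, 28, 34]


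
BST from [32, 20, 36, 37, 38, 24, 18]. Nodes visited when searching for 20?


BST root = 32
Search for 20: compare at each node
Path: [32, 20]


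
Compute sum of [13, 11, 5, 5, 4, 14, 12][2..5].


Prefix sums: [0, 13, 24, 29, 34, 38, 52, 64]
Sum[2..5] = prefix[6] - prefix[2] = 52 - 24 = 28


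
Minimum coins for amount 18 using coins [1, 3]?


dp[0]=0; dp[i]=1+min(dp[i-c] for c in coins)
...dp[13]=5, dp[14]=6, dp[15]=5, dp[16]=6, dp[17]=7, dp[18]=6
Minimum coins for 18 = 6


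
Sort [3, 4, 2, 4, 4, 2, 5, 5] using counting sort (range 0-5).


Count array: [0, 0, 2, 1, 3, 2]
Reconstruct: [2, 2, 3, 4, 4, 4, 5, 5]


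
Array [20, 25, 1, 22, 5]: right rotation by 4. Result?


Right rotate by 4: [25, 1, 22, 5, 20]


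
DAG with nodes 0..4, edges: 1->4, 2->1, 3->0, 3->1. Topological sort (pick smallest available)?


Kahn's algorithm, process smallest node first
Order: [2, 3, 0, 1, 4]


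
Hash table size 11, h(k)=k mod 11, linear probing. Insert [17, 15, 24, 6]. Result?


Insertions: 17->slot 6; 15->slot 4; 24->slot 2; 6->slot 7
Table: [None, None, 24, None, 15, None, 17, 6, None, None, None]


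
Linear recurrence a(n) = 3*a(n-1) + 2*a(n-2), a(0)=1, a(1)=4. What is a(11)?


Build bottom-up:
...a(9)=102010, a(10)=363314, a(11)=3*363314+2*102010=1293962


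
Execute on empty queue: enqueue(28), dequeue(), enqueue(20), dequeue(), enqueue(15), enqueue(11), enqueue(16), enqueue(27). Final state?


enqueue(28) -> [28]
dequeue() returns 28 -> []
enqueue(20) -> [20]
dequeue() returns 20 -> []
enqueue(15) -> [15]
enqueue(11) -> [15, 11]
enqueue(16) -> [15, 11, 16]
enqueue(27) -> [15, 11, 16, 27]
Final queue (front to back): [15, 11, 16, 27]


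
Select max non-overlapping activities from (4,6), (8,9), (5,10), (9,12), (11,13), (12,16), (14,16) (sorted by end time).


Greedy: pick earliest-ending, then skip overlaps.
Selected (4 activities): [(4, 6), (8, 9), (9, 12), (12, 16)]


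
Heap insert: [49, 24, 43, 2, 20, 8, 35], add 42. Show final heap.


Append 42: [49, 24, 43, 2, 20, 8, 35, 42]
Bubble up: swap idx 7(42) with idx 3(2); swap idx 3(42) with idx 1(24)
Result: [49, 42, 43, 24, 20, 8, 35, 2]


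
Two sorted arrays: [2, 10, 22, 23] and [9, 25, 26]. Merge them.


Compare heads, take smaller each step.
Merged: [2, 9, 10, 22, 23, 25, 26]


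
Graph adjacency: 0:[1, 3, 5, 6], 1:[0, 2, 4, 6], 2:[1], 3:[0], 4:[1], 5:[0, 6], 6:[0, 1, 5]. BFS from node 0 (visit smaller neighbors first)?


BFS queue: start with [0]
Visit order: [0, 1, 3, 5, 6, 2, 4]


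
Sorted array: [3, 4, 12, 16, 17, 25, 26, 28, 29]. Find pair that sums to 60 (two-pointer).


Two pointers: lo=0, hi=8
No pair sums to 60


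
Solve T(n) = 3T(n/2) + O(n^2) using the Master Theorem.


a=3, b=2, c=2. log_2(3)=1.585 < c=2. Case 3: O(n^c) = O(n^2)
Complexity: O(n^2)


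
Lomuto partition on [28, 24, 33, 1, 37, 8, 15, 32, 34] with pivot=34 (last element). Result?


Elements <= 34 go left of pivot.
Result: [28, 24, 33, 1, 8, 15, 32, 34, 37], pivot at index 7


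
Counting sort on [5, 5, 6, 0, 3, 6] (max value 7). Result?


Count array: [1, 0, 0, 1, 0, 2, 2, 0]
Reconstruct: [0, 3, 5, 5, 6, 6]


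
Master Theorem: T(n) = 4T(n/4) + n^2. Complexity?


a=4, b=4, c=2. log_4(4)=1 < c=2. Case 3: O(n^c) = O(n^2)
Complexity: O(n^2)


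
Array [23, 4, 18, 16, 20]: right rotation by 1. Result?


Right rotate by 1: [20, 23, 4, 18, 16]


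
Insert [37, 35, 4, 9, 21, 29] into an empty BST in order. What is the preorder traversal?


Root = 37; build tree by BST insertion.
Preorder traversal: [37, 35, 4, 9, 21, 29]


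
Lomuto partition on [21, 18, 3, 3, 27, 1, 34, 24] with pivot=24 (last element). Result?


Elements <= 24 go left of pivot.
Result: [21, 18, 3, 3, 1, 24, 34, 27], pivot at index 5


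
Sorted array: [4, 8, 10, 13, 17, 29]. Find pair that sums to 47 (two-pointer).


Two pointers: lo=0, hi=5
No pair sums to 47


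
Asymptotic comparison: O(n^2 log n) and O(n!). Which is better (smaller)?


n^2 log n grows slower than factorial
O(n^2 log n) is asymptotically smaller; O(n!) grows faster


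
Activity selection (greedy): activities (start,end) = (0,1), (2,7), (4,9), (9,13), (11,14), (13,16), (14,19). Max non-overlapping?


Greedy: pick earliest-ending, then skip overlaps.
Selected (4 activities): [(0, 1), (2, 7), (9, 13), (13, 16)]


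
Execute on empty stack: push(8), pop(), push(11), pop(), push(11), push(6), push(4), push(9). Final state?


push(8) -> [8]
pop() returns 8 -> []
push(11) -> [11]
pop() returns 11 -> []
push(11) -> [11]
push(6) -> [11, 6]
push(4) -> [11, 6, 4]
push(9) -> [11, 6, 4, 9]
Final stack (bottom to top): [11, 6, 4, 9]


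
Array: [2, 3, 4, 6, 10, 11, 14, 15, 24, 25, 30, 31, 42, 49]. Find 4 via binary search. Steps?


Search for 4:
[0,13] mid=6 arr[6]=14
[0,5] mid=2 arr[2]=4
Total: 2 comparisons


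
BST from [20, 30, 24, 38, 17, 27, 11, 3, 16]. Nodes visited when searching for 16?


BST root = 20
Search for 16: compare at each node
Path: [20, 17, 11, 16]


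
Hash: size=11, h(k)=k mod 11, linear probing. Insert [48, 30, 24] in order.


Insertions: 48->slot 4; 30->slot 8; 24->slot 2
Table: [None, None, 24, None, 48, None, None, None, 30, None, None]
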